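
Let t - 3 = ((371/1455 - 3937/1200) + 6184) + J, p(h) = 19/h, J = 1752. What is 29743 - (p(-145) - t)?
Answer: 42396529153/1125200 ≈ 37679.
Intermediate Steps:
t = 307915797/38800 (t = 3 + (((371/1455 - 3937/1200) + 6184) + 1752) = 3 + ((-117403/38800 + 6184) + 1752) = 3 + (239821797/38800 + 1752) = 3 + 307799397/38800 = 307915797/38800 ≈ 7936.0)
29743 - (p(-145) - t) = 29743 - (19/(-145) - 1*307915797/38800) = 29743 - (19*(-1/145) - 307915797/38800) = 29743 - (-19/145 - 307915797/38800) = 29743 - 1*(-8929705553/1125200) = 29743 + 8929705553/1125200 = 42396529153/1125200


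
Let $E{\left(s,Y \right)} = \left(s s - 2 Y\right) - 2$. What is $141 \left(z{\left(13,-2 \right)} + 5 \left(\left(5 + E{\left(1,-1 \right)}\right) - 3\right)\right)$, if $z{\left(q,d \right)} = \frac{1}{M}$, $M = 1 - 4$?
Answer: $2068$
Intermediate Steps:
$M = -3$ ($M = 1 - 4 = -3$)
$E{\left(s,Y \right)} = -2 + s^{2} - 2 Y$ ($E{\left(s,Y \right)} = \left(s^{2} - 2 Y\right) - 2 = -2 + s^{2} - 2 Y$)
$z{\left(q,d \right)} = - \frac{1}{3}$ ($z{\left(q,d \right)} = \frac{1}{-3} = - \frac{1}{3}$)
$141 \left(z{\left(13,-2 \right)} + 5 \left(\left(5 + E{\left(1,-1 \right)}\right) - 3\right)\right) = 141 \left(- \frac{1}{3} + 5 \left(\left(5 - -1\right) - 3\right)\right) = 141 \left(- \frac{1}{3} + 5 \left(\left(5 + \left(-2 + 1 + 2\right)\right) - 3\right)\right) = 141 \left(- \frac{1}{3} + 5 \left(\left(5 + 1\right) - 3\right)\right) = 141 \left(- \frac{1}{3} + 5 \left(6 - 3\right)\right) = 141 \left(- \frac{1}{3} + 5 \cdot 3\right) = 141 \left(- \frac{1}{3} + 15\right) = 141 \cdot \frac{44}{3} = 2068$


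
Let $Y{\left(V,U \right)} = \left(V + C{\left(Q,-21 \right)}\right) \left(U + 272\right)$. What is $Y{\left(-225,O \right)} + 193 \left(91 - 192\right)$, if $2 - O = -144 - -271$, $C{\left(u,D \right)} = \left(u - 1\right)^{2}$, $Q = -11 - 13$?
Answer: $39307$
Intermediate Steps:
$Q = -24$
$C{\left(u,D \right)} = \left(-1 + u\right)^{2}$
$O = -125$ ($O = 2 - \left(-144 - -271\right) = 2 - \left(-144 + 271\right) = 2 - 127 = -125$)
$Y{\left(V,U \right)} = \left(272 + U\right) \left(625 + V\right)$ ($Y{\left(V,U \right)} = \left(V + \left(-1 - 24\right)^{2}\right) \left(U + 272\right) = \left(V + \left(-25\right)^{2}\right) \left(272 + U\right) = \left(V + 625\right) \left(272 + U\right) = \left(625 + V\right) \left(272 + U\right) = \left(272 + U\right) \left(625 + V\right)$)
$Y{\left(-225,O \right)} + 193 \left(91 - 192\right) = \left(170000 + 272 \left(-225\right) + 625 \left(-125\right) - -28125\right) + 193 \left(91 - 192\right) = \left(170000 - 61200 - 78125 + 28125\right) + 193 \left(-101\right) = 58800 - 19493 = 39307$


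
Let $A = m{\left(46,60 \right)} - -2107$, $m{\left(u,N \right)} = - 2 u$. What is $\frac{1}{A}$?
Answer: $\frac{1}{2015} \approx 0.00049628$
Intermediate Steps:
$A = 2015$ ($A = \left(-2\right) 46 - -2107 = -92 + 2107 = 2015$)
$\frac{1}{A} = \frac{1}{2015}$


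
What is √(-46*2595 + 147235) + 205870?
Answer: 205870 + √27865 ≈ 2.0604e+5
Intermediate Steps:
√(-46*2595 + 147235) + 205870 = √(-119370 + 147235) + 205870 = √27865 + 205870 = 205870 + √27865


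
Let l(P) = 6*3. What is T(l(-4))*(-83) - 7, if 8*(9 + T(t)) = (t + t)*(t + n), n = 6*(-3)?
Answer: 740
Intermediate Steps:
n = -18
l(P) = 18
T(t) = -9 + t*(-18 + t)/4 (T(t) = -9 + ((t + t)*(t - 18))/8 = -9 + ((2*t)*(-18 + t))/8 = -9 + (2*t*(-18 + t))/8 = -9 + t*(-18 + t)/4)
T(l(-4))*(-83) - 7 = (-9 - 9/2*18 + (1/4)*18**2)*(-83) - 7 = (-9 - 81 + (1/4)*324)*(-83) - 7 = (-9 - 81 + 81)*(-83) - 7 = -9*(-83) - 7 = 747 - 7 = 740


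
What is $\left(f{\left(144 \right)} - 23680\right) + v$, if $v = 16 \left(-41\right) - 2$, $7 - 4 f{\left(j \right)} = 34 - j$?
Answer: $- \frac{97235}{4} \approx -24309.0$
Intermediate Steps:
$f{\left(j \right)} = - \frac{27}{4} + \frac{j}{4}$ ($f{\left(j \right)} = \frac{7}{4} - \frac{34 - j}{4} = \frac{7}{4} + \left(- \frac{17}{2} + \frac{j}{4}\right) = - \frac{27}{4} + \frac{j}{4}$)
$v = -658$ ($v = -656 - 2 = -658$)
$\left(f{\left(144 \right)} - 23680\right) + v = \left(\left(- \frac{27}{4} + \frac{1}{4} \cdot 144\right) - 23680\right) - 658 = \left(\left(- \frac{27}{4} + 36\right) - 23680\right) - 658 = \left(\frac{117}{4} - 23680\right) - 658 = - \frac{94603}{4} - 658 = - \frac{97235}{4}$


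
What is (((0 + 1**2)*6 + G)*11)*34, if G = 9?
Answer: 5610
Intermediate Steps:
(((0 + 1**2)*6 + G)*11)*34 = (((0 + 1**2)*6 + 9)*11)*34 = (((0 + 1)*6 + 9)*11)*34 = ((1*6 + 9)*11)*34 = ((6 + 9)*11)*34 = (15*11)*34 = 165*34 = 5610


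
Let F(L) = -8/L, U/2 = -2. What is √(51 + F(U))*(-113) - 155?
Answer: -155 - 113*√53 ≈ -977.65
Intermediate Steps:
U = -4 (U = 2*(-2) = -4)
√(51 + F(U))*(-113) - 155 = √(51 - 8/(-4))*(-113) - 155 = √(51 - 8*(-¼))*(-113) - 155 = √(51 + 2)*(-113) - 155 = √53*(-113) - 155 = -113*√53 - 155 = -155 - 113*√53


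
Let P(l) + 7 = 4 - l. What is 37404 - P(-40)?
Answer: 37367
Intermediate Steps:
P(l) = -3 - l (P(l) = -7 + (4 - l) = -3 - l)
37404 - P(-40) = 37404 - (-3 - 1*(-40)) = 37404 - (-3 + 40) = 37404 - 1*37 = 37404 - 37 = 37367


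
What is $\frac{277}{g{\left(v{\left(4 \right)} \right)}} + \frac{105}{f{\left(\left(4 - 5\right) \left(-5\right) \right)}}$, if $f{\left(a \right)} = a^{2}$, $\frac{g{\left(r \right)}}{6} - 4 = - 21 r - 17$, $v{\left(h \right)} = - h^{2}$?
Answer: $\frac{42083}{9690} \approx 4.3429$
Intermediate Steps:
$g{\left(r \right)} = -78 - 126 r$ ($g{\left(r \right)} = 24 + 6 \left(- 21 r - 17\right) = 24 + 6 \left(-17 - 21 r\right) = 24 - \left(102 + 126 r\right) = -78 - 126 r$)
$\frac{277}{g{\left(v{\left(4 \right)} \right)}} + \frac{105}{f{\left(\left(4 - 5\right) \left(-5\right) \right)}} = \frac{277}{-78 - 126 \left(- 4^{2}\right)} + \frac{105}{\left(\left(4 - 5\right) \left(-5\right)\right)^{2}} = \frac{277}{-78 - 126 \left(\left(-1\right) 16\right)} + \frac{105}{\left(\left(-1\right) \left(-5\right)\right)^{2}} = \frac{277}{-78 - -2016} + \frac{105}{5^{2}} = \frac{277}{-78 + 2016} + \frac{105}{25} = \frac{277}{1938} + 105 \cdot \frac{1}{25} = 277 \cdot \frac{1}{1938} + \frac{21}{5} = \frac{277}{1938} + \frac{21}{5} = \frac{42083}{9690}$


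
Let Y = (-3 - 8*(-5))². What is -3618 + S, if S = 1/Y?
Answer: -4953041/1369 ≈ -3618.0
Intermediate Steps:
Y = 1369 (Y = (-3 + 40)² = 37² = 1369)
S = 1/1369 ≈ 0.00073046
-3618 + S = -3618 + 1/1369 = -4953041/1369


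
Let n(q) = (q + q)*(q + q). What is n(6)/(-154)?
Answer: -72/77 ≈ -0.93507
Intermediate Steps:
n(q) = 4*q**2 (n(q) = (2*q)*(2*q) = 4*q**2)
n(6)/(-154) = (4*6**2)/(-154) = (4*36)*(-1/154) = 144*(-1/154) = -72/77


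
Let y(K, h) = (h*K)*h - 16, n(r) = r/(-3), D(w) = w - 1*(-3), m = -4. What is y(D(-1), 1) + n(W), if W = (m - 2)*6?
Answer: -2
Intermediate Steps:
D(w) = 3 + w (D(w) = w + 3 = 3 + w)
W = -36 (W = (-4 - 2)*6 = -6*6 = -36)
n(r) = -r/3 (n(r) = r*(-⅓) = -r/3)
y(K, h) = -16 + K*h² (y(K, h) = (K*h)*h - 16 = K*h² - 16 = -16 + K*h²)
y(D(-1), 1) + n(W) = (-16 + (3 - 1)*1²) - ⅓*(-36) = (-16 + 2*1) + 12 = (-16 + 2) + 12 = -14 + 12 = -2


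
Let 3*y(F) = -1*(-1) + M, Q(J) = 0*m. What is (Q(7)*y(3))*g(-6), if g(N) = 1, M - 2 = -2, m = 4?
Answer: 0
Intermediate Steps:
M = 0 (M = 2 - 2 = 0)
Q(J) = 0 (Q(J) = 0*4 = 0)
y(F) = 1/3 (y(F) = (-1*(-1) + 0)/3 = (1 + 0)/3 = (1/3)*1 = 1/3)
(Q(7)*y(3))*g(-6) = (0*(1/3))*1 = 0*1 = 0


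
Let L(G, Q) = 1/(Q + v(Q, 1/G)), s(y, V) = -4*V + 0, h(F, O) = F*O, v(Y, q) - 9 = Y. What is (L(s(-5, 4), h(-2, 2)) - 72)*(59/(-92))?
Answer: 4189/92 ≈ 45.533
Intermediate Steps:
v(Y, q) = 9 + Y
s(y, V) = -4*V
L(G, Q) = 1/(9 + 2*Q) (L(G, Q) = 1/(Q + (9 + Q)) = 1/(9 + 2*Q))
(L(s(-5, 4), h(-2, 2)) - 72)*(59/(-92)) = (1/(9 + 2*(-2*2)) - 72)*(59/(-92)) = (1/(9 + 2*(-4)) - 72)*(59*(-1/92)) = (1/(9 - 8) - 72)*(-59/92) = (1/1 - 72)*(-59/92) = (1 - 72)*(-59/92) = -71*(-59/92) = 4189/92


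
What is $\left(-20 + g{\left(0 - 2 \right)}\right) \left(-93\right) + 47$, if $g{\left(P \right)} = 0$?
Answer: $1907$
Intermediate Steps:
$\left(-20 + g{\left(0 - 2 \right)}\right) \left(-93\right) + 47 = \left(-20 + 0\right) \left(-93\right) + 47 = \left(-20\right) \left(-93\right) + 47 = 1860 + 47 = 1907$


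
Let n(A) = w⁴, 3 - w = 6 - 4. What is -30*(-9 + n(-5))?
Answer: 240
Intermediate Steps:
w = 1 (w = 3 - (6 - 4) = 3 - 1*2 = 3 - 2 = 1)
n(A) = 1 (n(A) = 1⁴ = 1)
-30*(-9 + n(-5)) = -30*(-9 + 1) = -30*(-8) = 240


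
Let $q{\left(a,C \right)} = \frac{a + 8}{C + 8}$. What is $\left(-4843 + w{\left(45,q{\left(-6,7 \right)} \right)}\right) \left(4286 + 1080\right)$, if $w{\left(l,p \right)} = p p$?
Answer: $- \frac{5847174586}{225} \approx -2.5987 \cdot 10^{7}$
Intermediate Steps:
$q{\left(a,C \right)} = \frac{8 + a}{8 + C}$
$w{\left(l,p \right)} = p^{2}$
$\left(-4843 + w{\left(45,q{\left(-6,7 \right)} \right)}\right) \left(4286 + 1080\right) = \left(-4843 + \left(\frac{8 - 6}{8 + 7}\right)^{2}\right) \left(4286 + 1080\right) = \left(-4843 + \left(\frac{1}{15} \cdot 2\right)^{2}\right) 5366 = \left(-4843 + \left(\frac{2}{15}\right)^{2}\right) 5366 = \left(-4843 + \frac{4}{225}\right) 5366 = \left(- \frac{1089671}{225}\right) 5366 = - \frac{5847174586}{225}$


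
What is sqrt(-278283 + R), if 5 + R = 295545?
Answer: sqrt(17257) ≈ 131.37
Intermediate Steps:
R = 295540 (R = -5 + 295545 = 295540)
sqrt(-278283 + R) = sqrt(-278283 + 295540) = sqrt(17257)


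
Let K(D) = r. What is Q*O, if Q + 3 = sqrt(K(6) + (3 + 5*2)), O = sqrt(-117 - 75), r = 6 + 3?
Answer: 8*I*sqrt(3)*(-3 + sqrt(22)) ≈ 23.423*I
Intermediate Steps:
r = 9
K(D) = 9
O = 8*I*sqrt(3) (O = sqrt(-192) = 8*I*sqrt(3) ≈ 13.856*I)
Q = -3 + sqrt(22) (Q = -3 + sqrt(9 + (3 + 5*2)) = -3 + sqrt(9 + (3 + 10)) = -3 + sqrt(9 + 13) = -3 + sqrt(22) ≈ 1.6904)
Q*O = (-3 + sqrt(22))*(8*I*sqrt(3)) = 8*I*sqrt(3)*(-3 + sqrt(22))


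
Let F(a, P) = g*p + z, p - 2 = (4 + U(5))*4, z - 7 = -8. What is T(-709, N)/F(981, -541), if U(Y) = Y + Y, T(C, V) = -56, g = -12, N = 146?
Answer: 56/697 ≈ 0.080344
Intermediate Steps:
z = -1 (z = 7 - 8 = -1)
U(Y) = 2*Y
p = 58 (p = 2 + (4 + 2*5)*4 = 2 + (4 + 10)*4 = 2 + 14*4 = 2 + 56 = 58)
F(a, P) = -697 (F(a, P) = -12*58 - 1 = -696 - 1 = -697)
T(-709, N)/F(981, -541) = -56/(-697) = -56*(-1/697) = 56/697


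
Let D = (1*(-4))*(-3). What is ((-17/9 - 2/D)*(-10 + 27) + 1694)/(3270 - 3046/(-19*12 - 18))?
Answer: 1224383/2422398 ≈ 0.50544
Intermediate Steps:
D = 12 (D = -4*(-3) = 12)
((-17/9 - 2/D)*(-10 + 27) + 1694)/(3270 - 3046/(-19*12 - 18)) = ((-17/9 - 2/12)*(-10 + 27) + 1694)/(3270 - 3046/(-19*12 - 18)) = ((-17*1/9 - 2*1/12)*17 + 1694)/(3270 - 3046/(-228 - 18)) = ((-17/9 - 1/6)*17 + 1694)/(3270 - 3046/(-246)) = (-37/18*17 + 1694)/(3270 - 3046*(-1/246)) = (-629/18 + 1694)/(3270 + 1523/123) = 29863/(18*(403733/123)) = (29863/18)*(123/403733) = 1224383/2422398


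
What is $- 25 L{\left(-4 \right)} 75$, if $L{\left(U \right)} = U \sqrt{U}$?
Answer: $15000 i \approx 15000.0 i$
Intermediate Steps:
$L{\left(U \right)} = U^{\frac{3}{2}}$
$- 25 L{\left(-4 \right)} 75 = - 25 \left(-4\right)^{\frac{3}{2}} \cdot 75 = - 25 \left(- 8 i\right) 75 = 200 i 75 = 15000 i$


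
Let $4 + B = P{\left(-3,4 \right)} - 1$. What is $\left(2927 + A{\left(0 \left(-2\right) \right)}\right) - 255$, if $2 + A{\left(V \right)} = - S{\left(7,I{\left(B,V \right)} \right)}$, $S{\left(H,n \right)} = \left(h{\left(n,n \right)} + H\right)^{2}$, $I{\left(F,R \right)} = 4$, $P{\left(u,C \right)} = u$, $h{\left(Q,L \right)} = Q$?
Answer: $2549$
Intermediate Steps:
$B = -8$ ($B = -4 - 4 = -8$)
$S{\left(H,n \right)} = \left(H + n\right)^{2}$ ($S{\left(H,n \right)} = \left(n + H\right)^{2} = \left(H + n\right)^{2}$)
$A{\left(V \right)} = -123$ ($A{\left(V \right)} = -2 - \left(7 + 4\right)^{2} = -2 - 11^{2} = -2 - 121 = -123$)
$\left(2927 + A{\left(0 \left(-2\right) \right)}\right) - 255 = \left(2927 - 123\right) - 255 = 2804 - 255 = 2549$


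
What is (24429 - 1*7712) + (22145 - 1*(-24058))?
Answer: 62920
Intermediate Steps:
(24429 - 1*7712) + (22145 - 1*(-24058)) = (24429 - 7712) + (22145 + 24058) = 16717 + 46203 = 62920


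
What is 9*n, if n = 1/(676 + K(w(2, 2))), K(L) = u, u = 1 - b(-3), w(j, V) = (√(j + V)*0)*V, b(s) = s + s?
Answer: 9/683 ≈ 0.013177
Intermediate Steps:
b(s) = 2*s
w(j, V) = 0 (w(j, V) = (√(V + j)*0)*V = 0*V = 0)
u = 7 (u = 1 - 2*(-3) = 1 - 1*(-6) = 1 + 6 = 7)
K(L) = 7
n = 1/683 (n = 1/(676 + 7) = 1/683 ≈ 0.0014641)
9*n = 9*(1/683) = 9/683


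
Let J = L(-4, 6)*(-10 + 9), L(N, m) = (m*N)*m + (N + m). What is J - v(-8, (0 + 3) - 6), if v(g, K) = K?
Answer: 145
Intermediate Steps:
L(N, m) = N + m + N*m² (L(N, m) = (N*m)*m + (N + m) = N*m² + (N + m) = N + m + N*m²)
J = 142 (J = (-4 + 6 - 4*6²)*(-10 + 9) = (-4 + 6 - 4*36)*(-1) = (-4 + 6 - 144)*(-1) = -142*(-1) = 142)
J - v(-8, (0 + 3) - 6) = 142 - ((0 + 3) - 6) = 142 - (3 - 6) = 142 - 1*(-3) = 142 + 3 = 145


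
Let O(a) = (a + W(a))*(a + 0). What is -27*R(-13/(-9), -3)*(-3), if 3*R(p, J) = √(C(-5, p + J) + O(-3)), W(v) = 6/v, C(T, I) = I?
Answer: 99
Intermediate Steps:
O(a) = a*(a + 6/a) (O(a) = (a + 6/a)*(a + 0) = (a + 6/a)*a = a*(a + 6/a))
R(p, J) = √(15 + J + p)/3 (R(p, J) = √((p + J) + (6 + (-3)²))/3 = √((J + p) + (6 + 9))/3 = √((J + p) + 15)/3 = √(15 + J + p)/3)
-27*R(-13/(-9), -3)*(-3) = -9*√(15 - 3 - 13/(-9))*(-3) = -9*√(15 - 3 - 13*(-⅑))*(-3) = -9*√(15 - 3 + 13/9)*(-3) = -9*√(121/9)*(-3) = -9*11/3*(-3) = -27*11/9*(-3) = -33*(-3) = 99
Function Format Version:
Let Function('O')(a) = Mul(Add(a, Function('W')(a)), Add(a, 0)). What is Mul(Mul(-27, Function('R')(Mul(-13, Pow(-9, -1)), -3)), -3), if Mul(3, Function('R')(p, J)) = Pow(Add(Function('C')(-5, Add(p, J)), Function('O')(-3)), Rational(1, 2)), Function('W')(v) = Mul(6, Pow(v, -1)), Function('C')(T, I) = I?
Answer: 99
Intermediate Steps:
Function('O')(a) = Mul(a, Add(a, Mul(6, Pow(a, -1)))) (Function('O')(a) = Mul(Add(a, Mul(6, Pow(a, -1))), Add(a, 0)) = Mul(Add(a, Mul(6, Pow(a, -1))), a) = Mul(a, Add(a, Mul(6, Pow(a, -1)))))
Function('R')(p, J) = Mul(Rational(1, 3), Pow(Add(15, J, p), Rational(1, 2))) (Function('R')(p, J) = Mul(Rational(1, 3), Pow(Add(Add(p, J), Add(6, Pow(-3, 2))), Rational(1, 2))) = Mul(Rational(1, 3), Pow(Add(Add(J, p), Add(6, 9)), Rational(1, 2))) = Mul(Rational(1, 3), Pow(Add(Add(J, p), 15), Rational(1, 2))) = Mul(Rational(1, 3), Pow(Add(15, J, p), Rational(1, 2))))
Mul(Mul(-27, Function('R')(Mul(-13, Pow(-9, -1)), -3)), -3) = Mul(Mul(-27, Mul(Rational(1, 3), Pow(Add(15, -3, Mul(-13, Pow(-9, -1))), Rational(1, 2)))), -3) = Mul(Mul(-27, Mul(Rational(1, 3), Pow(Add(15, -3, Mul(-13, Rational(-1, 9))), Rational(1, 2)))), -3) = Mul(Mul(-27, Mul(Rational(1, 3), Pow(Add(15, -3, Rational(13, 9)), Rational(1, 2)))), -3) = Mul(Mul(-27, Mul(Rational(1, 3), Pow(Rational(121, 9), Rational(1, 2)))), -3) = Mul(Mul(-27, Mul(Rational(1, 3), Rational(11, 3))), -3) = Mul(Mul(-27, Rational(11, 9)), -3) = Mul(-33, -3) = 99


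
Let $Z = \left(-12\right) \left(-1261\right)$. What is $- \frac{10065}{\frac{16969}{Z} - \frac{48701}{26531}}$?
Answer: $\frac{4040766280980}{286738993} \approx 14092.0$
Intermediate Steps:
$Z = 15132$
$- \frac{10065}{\frac{16969}{Z} - \frac{48701}{26531}} = - \frac{10065}{\frac{16969}{15132} - \frac{48701}{26531}} = - \frac{10065}{- \frac{286738993}{401467092}} = \left(-10065\right) \left(- \frac{401467092}{286738993}\right) = \frac{4040766280980}{286738993}$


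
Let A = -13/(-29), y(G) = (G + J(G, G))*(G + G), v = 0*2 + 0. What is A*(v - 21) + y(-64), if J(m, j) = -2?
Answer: 244719/29 ≈ 8438.6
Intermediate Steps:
v = 0 (v = 0 + 0 = 0)
y(G) = 2*G*(-2 + G) (y(G) = (G - 2)*(G + G) = (-2 + G)*(2*G) = 2*G*(-2 + G))
A = 13/29 (A = -13*(-1/29) = 13/29 ≈ 0.44828)
A*(v - 21) + y(-64) = 13*(0 - 21)/29 + 2*(-64)*(-2 - 64) = (13/29)*(-21) + 2*(-64)*(-66) = -273/29 + 8448 = 244719/29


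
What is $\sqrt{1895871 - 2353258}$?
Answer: $19 i \sqrt{1267} \approx 676.3 i$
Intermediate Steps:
$\sqrt{1895871 - 2353258} = \sqrt{-457387} = 19 i \sqrt{1267}$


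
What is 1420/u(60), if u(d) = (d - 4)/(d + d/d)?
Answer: 21655/14 ≈ 1546.8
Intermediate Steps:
u(d) = (-4 + d)/(1 + d) (u(d) = (-4 + d)/(d + 1) = (-4 + d)/(1 + d))
1420/u(60) = 1420/(((-4 + 60)/(1 + 60))) = 1420/((56/61)) = 1420/(((1/61)*56)) = 1420/(56/61) = 1420*(61/56) = 21655/14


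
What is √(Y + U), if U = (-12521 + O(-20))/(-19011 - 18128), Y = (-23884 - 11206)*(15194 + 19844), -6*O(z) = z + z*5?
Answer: I*√1695833022823003181/37139 ≈ 35064.0*I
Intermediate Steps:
O(z) = -z (O(z) = -(z + z*5)/6 = -(z + 5*z)/6 = -z)
Y = -1229483420 (Y = -35090*35038 = -1229483420)
U = 12501/37139 (U = (-12521 - 1*(-20))/(-19011 - 18128) = (-12521 + 20)/(-37139) = -12501*(-1/37139) = 12501/37139 ≈ 0.33660)
√(Y + U) = √(-1229483420 + 12501/37139) = √(-45661784722879/37139) = I*√1695833022823003181/37139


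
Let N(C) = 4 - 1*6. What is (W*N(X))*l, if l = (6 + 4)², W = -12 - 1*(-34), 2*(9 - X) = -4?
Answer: -4400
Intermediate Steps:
X = 11 (X = 9 - ½*(-4) = 9 + 2 = 11)
W = 22 (W = -12 + 34 = 22)
N(C) = -2 (N(C) = 4 - 6 = -2)
l = 100 (l = 10² = 100)
(W*N(X))*l = (22*(-2))*100 = -44*100 = -4400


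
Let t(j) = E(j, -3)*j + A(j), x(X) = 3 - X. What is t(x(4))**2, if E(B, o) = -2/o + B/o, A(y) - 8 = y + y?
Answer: 25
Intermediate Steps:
A(y) = 8 + 2*y (A(y) = 8 + (y + y) = 8 + 2*y)
t(j) = 8 + 2*j + j*(2/3 - j/3) (t(j) = ((-2 + j)/(-3))*j + (8 + 2*j) = (-(-2 + j)/3)*j + (8 + 2*j) = (2/3 - j/3)*j + (8 + 2*j) = j*(2/3 - j/3) + (8 + 2*j) = 8 + 2*j + j*(2/3 - j/3))
t(x(4))**2 = (8 - (3 - 1*4)**2/3 + 8*(3 - 1*4)/3)**2 = (8 - (3 - 4)**2/3 + 8*(3 - 4)/3)**2 = (8 - 1/3*(-1)**2 + (8/3)*(-1))**2 = (8 - 1/3*1 - 8/3)**2 = (8 - 1/3 - 8/3)**2 = 5**2 = 25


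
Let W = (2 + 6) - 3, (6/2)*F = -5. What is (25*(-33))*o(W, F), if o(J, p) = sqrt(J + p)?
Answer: -275*sqrt(30) ≈ -1506.2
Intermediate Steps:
F = -5/3 (F = (1/3)*(-5) = -5/3 ≈ -1.6667)
W = 5 (W = 8 - 3 = 5)
(25*(-33))*o(W, F) = (25*(-33))*sqrt(5 - 5/3) = -275*sqrt(30)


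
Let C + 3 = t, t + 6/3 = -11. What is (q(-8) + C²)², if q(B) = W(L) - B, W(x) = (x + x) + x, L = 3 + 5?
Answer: 82944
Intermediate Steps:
t = -13 (t = -2 - 11 = -13)
C = -16 (C = -3 - 13 = -16)
L = 8
W(x) = 3*x (W(x) = 2*x + x = 3*x)
q(B) = 24 - B (q(B) = 3*8 - B = 24 - B)
(q(-8) + C²)² = ((24 - 1*(-8)) + (-16)²)² = ((24 + 8) + 256)² = (32 + 256)² = 288² = 82944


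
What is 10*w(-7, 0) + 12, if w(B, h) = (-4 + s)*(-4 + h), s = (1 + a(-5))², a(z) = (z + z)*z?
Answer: -103868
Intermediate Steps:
a(z) = 2*z² (a(z) = (2*z)*z = 2*z²)
s = 2601 (s = (1 + 2*(-5)²)² = (1 + 2*25)² = (1 + 50)² = 51² = 2601)
w(B, h) = -10388 + 2597*h (w(B, h) = (-4 + 2601)*(-4 + h) = 2597*(-4 + h) = -10388 + 2597*h)
10*w(-7, 0) + 12 = 10*(-10388 + 2597*0) + 12 = 10*(-10388 + 0) + 12 = 10*(-10388) + 12 = -103880 + 12 = -103868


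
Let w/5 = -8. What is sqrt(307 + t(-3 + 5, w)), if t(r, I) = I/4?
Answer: 3*sqrt(33) ≈ 17.234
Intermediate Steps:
w = -40 (w = 5*(-8) = -40)
t(r, I) = I/4 (t(r, I) = I*(1/4) = I/4)
sqrt(307 + t(-3 + 5, w)) = sqrt(307 + (1/4)*(-40)) = sqrt(307 - 10) = sqrt(297) = 3*sqrt(33)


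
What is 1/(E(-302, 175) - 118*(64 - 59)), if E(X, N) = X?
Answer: -1/892 ≈ -0.0011211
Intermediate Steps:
1/(E(-302, 175) - 118*(64 - 59)) = 1/(-302 - 118*(64 - 59)) = 1/(-302 - 118*5) = 1/(-302 - 590) = 1/(-892) = -1/892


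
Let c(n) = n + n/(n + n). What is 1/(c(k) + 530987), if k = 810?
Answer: 2/1063595 ≈ 1.8804e-6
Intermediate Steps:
c(n) = 1/2 + n (c(n) = n + n/((2*n)) = n + (1/(2*n))*n = n + 1/2 = 1/2 + n)
1/(c(k) + 530987) = 1/((1/2 + 810) + 530987) = 1/(1621/2 + 530987) = 1/(1063595/2) = 2/1063595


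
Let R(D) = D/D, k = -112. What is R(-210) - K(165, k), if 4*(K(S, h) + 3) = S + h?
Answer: -37/4 ≈ -9.2500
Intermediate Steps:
R(D) = 1
K(S, h) = -3 + S/4 + h/4 (K(S, h) = -3 + (S + h)/4 = -3 + (S/4 + h/4) = -3 + S/4 + h/4)
R(-210) - K(165, k) = 1 - (-3 + (¼)*165 + (¼)*(-112)) = 1 - (-3 + 165/4 - 28) = 1 - 1*41/4 = 1 - 41/4 = -37/4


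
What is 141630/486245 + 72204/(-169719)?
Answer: -67100194/500151607 ≈ -0.13416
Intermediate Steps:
141630/486245 + 72204/(-169719) = 141630*(1/486245) + 72204*(-1/169719) = 28326/97249 - 2188/5143 = -67100194/500151607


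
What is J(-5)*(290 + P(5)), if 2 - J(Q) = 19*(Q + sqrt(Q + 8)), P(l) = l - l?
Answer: 28130 - 5510*sqrt(3) ≈ 18586.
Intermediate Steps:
P(l) = 0
J(Q) = 2 - 19*Q - 19*sqrt(8 + Q) (J(Q) = 2 - 19*(Q + sqrt(Q + 8)) = 2 - 19*(Q + sqrt(8 + Q)) = 2 - (19*Q + 19*sqrt(8 + Q)) = 2 + (-19*Q - 19*sqrt(8 + Q)) = 2 - 19*Q - 19*sqrt(8 + Q))
J(-5)*(290 + P(5)) = (2 - 19*(-5) - 19*sqrt(8 - 5))*(290 + 0) = (2 + 95 - 19*sqrt(3))*290 = (97 - 19*sqrt(3))*290 = 28130 - 5510*sqrt(3)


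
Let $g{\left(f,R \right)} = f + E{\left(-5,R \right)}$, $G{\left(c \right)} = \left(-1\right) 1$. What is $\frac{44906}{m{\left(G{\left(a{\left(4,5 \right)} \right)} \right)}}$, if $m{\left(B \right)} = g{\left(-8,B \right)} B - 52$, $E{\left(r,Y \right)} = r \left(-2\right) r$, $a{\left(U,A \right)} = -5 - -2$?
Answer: $\frac{22453}{3} \approx 7484.3$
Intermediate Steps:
$a{\left(U,A \right)} = -3$ ($a{\left(U,A \right)} = -5 + 2 = -3$)
$G{\left(c \right)} = -1$
$E{\left(r,Y \right)} = - 2 r^{2}$ ($E{\left(r,Y \right)} = - 2 r r = - 2 r^{2}$)
$g{\left(f,R \right)} = -50 + f$ ($g{\left(f,R \right)} = f - 2 \left(-5\right)^{2} = f - 50 = -50 + f$)
$m{\left(B \right)} = -52 - 58 B$ ($m{\left(B \right)} = \left(-50 - 8\right) B - 52 = - 58 B - 52 = -52 - 58 B$)
$\frac{44906}{m{\left(G{\left(a{\left(4,5 \right)} \right)} \right)}} = \frac{44906}{-52 - -58} = \frac{44906}{-52 + 58} = \frac{44906}{6} = 44906 \cdot \frac{1}{6} = \frac{22453}{3}$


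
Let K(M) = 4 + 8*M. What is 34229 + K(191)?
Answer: 35761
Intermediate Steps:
34229 + K(191) = 34229 + (4 + 8*191) = 34229 + (4 + 1528) = 34229 + 1532 = 35761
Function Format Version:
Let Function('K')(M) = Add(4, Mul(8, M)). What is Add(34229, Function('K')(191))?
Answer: 35761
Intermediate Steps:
Add(34229, Function('K')(191)) = Add(34229, Add(4, Mul(8, 191))) = Add(34229, Add(4, 1528)) = Add(34229, 1532) = 35761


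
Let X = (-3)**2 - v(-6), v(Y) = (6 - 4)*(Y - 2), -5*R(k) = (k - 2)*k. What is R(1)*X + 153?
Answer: 158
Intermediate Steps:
R(k) = -k*(-2 + k)/5 (R(k) = -(k - 2)*k/5 = -(-2 + k)*k/5 = -k*(-2 + k)/5)
v(Y) = -4 + 2*Y (v(Y) = 2*(-2 + Y) = -4 + 2*Y)
X = 25 (X = (-3)**2 - (-4 + 2*(-6)) = 9 - (-4 - 12) = 9 - 1*(-16) = 9 + 16 = 25)
R(1)*X + 153 = ((1/5)*1*(2 - 1*1))*25 + 153 = ((1/5)*1*(2 - 1))*25 + 153 = ((1/5)*1*1)*25 + 153 = (1/5)*25 + 153 = 5 + 153 = 158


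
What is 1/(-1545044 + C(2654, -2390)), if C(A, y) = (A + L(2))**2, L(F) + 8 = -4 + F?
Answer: 1/5445692 ≈ 1.8363e-7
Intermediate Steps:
L(F) = -12 + F (L(F) = -8 + (-4 + F) = -12 + F)
C(A, y) = (-10 + A)**2 (C(A, y) = (A + (-12 + 2))**2 = (A - 10)**2 = (-10 + A)**2)
1/(-1545044 + C(2654, -2390)) = 1/(-1545044 + (-10 + 2654)**2) = 1/(-1545044 + 2644**2) = 1/(-1545044 + 6990736) = 1/5445692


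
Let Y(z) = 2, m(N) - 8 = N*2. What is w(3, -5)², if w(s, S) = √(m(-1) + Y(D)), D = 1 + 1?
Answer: 8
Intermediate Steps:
D = 2
m(N) = 8 + 2*N (m(N) = 8 + N*2 = 8 + 2*N)
w(s, S) = 2*√2 (w(s, S) = √((8 + 2*(-1)) + 2) = √((8 - 2) + 2) = √(6 + 2) = √8 = 2*√2)
w(3, -5)² = (2*√2)² = 8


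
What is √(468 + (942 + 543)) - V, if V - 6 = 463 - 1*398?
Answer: -71 + 3*√217 ≈ -26.807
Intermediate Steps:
V = 71 (V = 6 + (463 - 1*398) = 6 + (463 - 398) = 6 + 65 = 71)
√(468 + (942 + 543)) - V = √(468 + (942 + 543)) - 1*71 = √(468 + 1485) - 71 = √1953 - 71 = 3*√217 - 71 = -71 + 3*√217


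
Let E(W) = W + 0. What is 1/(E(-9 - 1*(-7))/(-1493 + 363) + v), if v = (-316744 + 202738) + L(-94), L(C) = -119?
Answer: -565/64480624 ≈ -8.7623e-6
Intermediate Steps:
E(W) = W
v = -114125 (v = (-316744 + 202738) - 119 = -114006 - 119 = -114125)
1/(E(-9 - 1*(-7))/(-1493 + 363) + v) = 1/((-9 - 1*(-7))/(-1493 + 363) - 114125) = 1/((-9 + 7)/(-1130) - 114125) = 1/(-2*(-1/1130) - 114125) = 1/(1/565 - 114125) = 1/(-64480624/565) = -565/64480624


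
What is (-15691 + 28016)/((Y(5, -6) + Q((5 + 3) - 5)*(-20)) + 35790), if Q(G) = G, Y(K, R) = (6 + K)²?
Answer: 12325/35851 ≈ 0.34378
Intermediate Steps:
(-15691 + 28016)/((Y(5, -6) + Q((5 + 3) - 5)*(-20)) + 35790) = (-15691 + 28016)/(((6 + 5)² + ((5 + 3) - 5)*(-20)) + 35790) = 12325/((11² + (8 - 5)*(-20)) + 35790) = 12325/((121 + 3*(-20)) + 35790) = 12325/((121 - 60) + 35790) = 12325/(61 + 35790) = 12325/35851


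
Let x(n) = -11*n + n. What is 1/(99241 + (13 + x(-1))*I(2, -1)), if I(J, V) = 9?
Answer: 1/99448 ≈ 1.0056e-5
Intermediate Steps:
x(n) = -10*n
1/(99241 + (13 + x(-1))*I(2, -1)) = 1/(99241 + (13 - 10*(-1))*9) = 1/(99241 + (13 + 10)*9) = 1/(99241 + 23*9) = 1/(99241 + 207) = 1/99448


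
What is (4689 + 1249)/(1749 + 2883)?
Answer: 2969/2316 ≈ 1.2820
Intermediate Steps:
(4689 + 1249)/(1749 + 2883) = 5938/4632 = 5938*(1/4632) = 2969/2316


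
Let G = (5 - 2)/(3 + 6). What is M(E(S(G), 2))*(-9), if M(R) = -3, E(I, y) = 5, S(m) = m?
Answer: 27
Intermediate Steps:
G = 1/3 (G = 3/9 = 3*(1/9) = 1/3 ≈ 0.33333)
M(E(S(G), 2))*(-9) = -3*(-9) = 27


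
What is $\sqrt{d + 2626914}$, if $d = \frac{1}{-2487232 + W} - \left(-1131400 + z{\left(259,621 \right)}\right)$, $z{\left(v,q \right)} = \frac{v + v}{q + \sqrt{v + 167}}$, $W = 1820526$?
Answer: $\frac{\sqrt{1037416838131371455110 + 1670558886281418198 \sqrt{426}}}{666706 \sqrt{621 + \sqrt{426}}} \approx 1938.6$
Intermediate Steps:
$z{\left(v,q \right)} = \frac{2 v}{q + \sqrt{167 + v}}$
$d = \frac{754311168399}{666706} - \frac{518}{621 + \sqrt{426}}$ ($d = \frac{1}{-2487232 + 1820526} + \left(1131400 - 2 \cdot 259 \frac{1}{621 + \sqrt{167 + 259}}\right) = \frac{1}{-666706} + \left(1131400 - 2 \cdot 259 \frac{1}{621 + \sqrt{426}}\right) = - \frac{1}{666706} + \left(1131400 - \frac{518}{621 + \sqrt{426}}\right) = \frac{754311168399}{666706} - \frac{518}{621 + \sqrt{426}} \approx 1.1314 \cdot 10^{6}$)
$\sqrt{d + 2626914} = \sqrt{\left(\frac{96857254090056039}{85608383930} + \frac{518 \sqrt{426}}{385215}\right) + 2626914} = \sqrt{\frac{321743116353148059}{85608383930} + \frac{518 \sqrt{426}}{385215}}$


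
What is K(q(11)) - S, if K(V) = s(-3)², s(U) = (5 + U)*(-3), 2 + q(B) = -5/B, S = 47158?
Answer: -47122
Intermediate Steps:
q(B) = -2 - 5/B
s(U) = -15 - 3*U
K(V) = 36 (K(V) = (-15 - 3*(-3))² = (-15 + 9)² = (-6)² = 36)
K(q(11)) - S = 36 - 1*47158 = 36 - 47158 = -47122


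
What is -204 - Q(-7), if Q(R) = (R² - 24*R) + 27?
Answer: -448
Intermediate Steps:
Q(R) = 27 + R² - 24*R
-204 - Q(-7) = -204 - (27 + (-7)² - 24*(-7)) = -204 - (27 + 49 + 168) = -204 - 1*244 = -204 - 244 = -448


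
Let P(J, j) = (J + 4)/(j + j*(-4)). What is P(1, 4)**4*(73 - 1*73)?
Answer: 0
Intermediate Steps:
P(J, j) = -(4 + J)/(3*j) (P(J, j) = (4 + J)/(j - 4*j) = (4 + J)/((-3*j)) = (4 + J)*(-1/(3*j)) = -(4 + J)/(3*j))
P(1, 4)**4*(73 - 1*73) = ((1/3)*(-4 - 1*1)/4)**4*(73 - 1*73) = ((1/3)*(1/4)*(-4 - 1))**4*(73 - 73) = ((1/3)*(1/4)*(-5))**4*0 = (-5/12)**4*0 = (625/20736)*0 = 0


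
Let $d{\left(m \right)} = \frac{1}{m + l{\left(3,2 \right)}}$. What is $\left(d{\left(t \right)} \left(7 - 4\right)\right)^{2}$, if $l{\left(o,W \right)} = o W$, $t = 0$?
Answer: $\frac{1}{4} \approx 0.25$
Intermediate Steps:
$l{\left(o,W \right)} = W o$
$d{\left(m \right)} = \frac{1}{6 + m}$ ($d{\left(m \right)} = \frac{1}{m + 2 \cdot 3} = \frac{1}{m + 6} = \frac{1}{6 + m}$)
$\left(d{\left(t \right)} \left(7 - 4\right)\right)^{2} = \left(\frac{7 - 4}{6 + 0}\right)^{2} = \left(\frac{1}{6} \cdot 3\right)^{2} = \left(\frac{1}{2}\right)^{2} = \frac{1}{4}$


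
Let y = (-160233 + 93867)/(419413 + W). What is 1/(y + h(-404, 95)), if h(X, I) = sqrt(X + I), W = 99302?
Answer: -141666830/342162827467 - 3321793225*I*sqrt(309)/1026488482401 ≈ -0.00041403 - 0.056885*I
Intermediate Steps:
h(X, I) = sqrt(I + X)
y = -7374/57635 (y = (-160233 + 93867)/(419413 + 99302) = -66366/518715 = -66366*1/518715 = -7374/57635 ≈ -0.12794)
1/(y + h(-404, 95)) = 1/(-7374/57635 + sqrt(95 - 404)) = 1/(-7374/57635 + sqrt(-309)) = 1/(-7374/57635 + I*sqrt(309))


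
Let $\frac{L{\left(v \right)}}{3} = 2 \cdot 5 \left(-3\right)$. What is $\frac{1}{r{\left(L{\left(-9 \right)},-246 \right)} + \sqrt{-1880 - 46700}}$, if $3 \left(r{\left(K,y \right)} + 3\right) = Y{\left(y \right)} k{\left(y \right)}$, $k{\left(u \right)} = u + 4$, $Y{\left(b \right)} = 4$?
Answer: $- \frac{2931}{1391749} - \frac{18 i \sqrt{12145}}{1391749} \approx -0.002106 - 0.0014253 i$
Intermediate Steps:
$k{\left(u \right)} = 4 + u$
$L{\left(v \right)} = -90$ ($L{\left(v \right)} = 3 \cdot 2 \cdot 5 \left(-3\right) = 3 \cdot 10 \left(-3\right) = 3 \left(-30\right) = -90$)
$r{\left(K,y \right)} = \frac{7}{3} + \frac{4 y}{3}$ ($r{\left(K,y \right)} = -3 + \frac{4 \left(4 + y\right)}{3} = -3 + \frac{16 + 4 y}{3} = -3 + \left(\frac{16}{3} + \frac{4 y}{3}\right) = \frac{7}{3} + \frac{4 y}{3}$)
$\frac{1}{r{\left(L{\left(-9 \right)},-246 \right)} + \sqrt{-1880 - 46700}} = \frac{1}{\left(\frac{7}{3} + \frac{4}{3} \left(-246\right)\right) + \sqrt{-1880 - 46700}} = \frac{1}{\left(\frac{7}{3} - 328\right) + \sqrt{-48580}} = \frac{1}{- \frac{977}{3} + 2 i \sqrt{12145}}$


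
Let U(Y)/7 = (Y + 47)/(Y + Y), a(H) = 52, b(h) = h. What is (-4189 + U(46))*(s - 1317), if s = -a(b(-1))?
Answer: 526704953/92 ≈ 5.7251e+6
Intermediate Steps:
U(Y) = 7*(47 + Y)/(2*Y) (U(Y) = 7*((Y + 47)/(Y + Y)) = 7*((47 + Y)/((2*Y))) = 7*((47 + Y)*(1/(2*Y))) = 7*((47 + Y)/(2*Y)) = 7*(47 + Y)/(2*Y))
s = -52 (s = -1*52 = -52)
(-4189 + U(46))*(s - 1317) = (-4189 + (7/2)*(47 + 46)/46)*(-52 - 1317) = (-4189 + (7/2)*(1/46)*93)*(-1369) = (-4189 + 651/92)*(-1369) = -384737/92*(-1369) = 526704953/92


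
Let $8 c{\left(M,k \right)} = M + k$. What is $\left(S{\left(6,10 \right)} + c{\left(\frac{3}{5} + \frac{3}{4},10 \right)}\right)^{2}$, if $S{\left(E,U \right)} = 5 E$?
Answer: $\frac{25270729}{25600} \approx 987.14$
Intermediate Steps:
$c{\left(M,k \right)} = \frac{M}{8} + \frac{k}{8}$ ($c{\left(M,k \right)} = \frac{M + k}{8} = \frac{M}{8} + \frac{k}{8}$)
$\left(S{\left(6,10 \right)} + c{\left(\frac{3}{5} + \frac{3}{4},10 \right)}\right)^{2} = \left(5 \cdot 6 + \left(\frac{\frac{3}{5} + \frac{3}{4}}{8} + \frac{1}{8} \cdot 10\right)\right)^{2} = \left(30 + \left(\frac{3 \cdot \frac{1}{5} + 3 \cdot \frac{1}{4}}{8} + \frac{5}{4}\right)\right)^{2} = \left(30 + \left(\frac{\frac{3}{5} + \frac{3}{4}}{8} + \frac{5}{4}\right)\right)^{2} = \left(30 + \left(\frac{1}{8} \cdot \frac{27}{20} + \frac{5}{4}\right)\right)^{2} = \left(30 + \left(\frac{27}{160} + \frac{5}{4}\right)\right)^{2} = \left(30 + \frac{227}{160}\right)^{2} = \left(\frac{5027}{160}\right)^{2} = \frac{25270729}{25600}$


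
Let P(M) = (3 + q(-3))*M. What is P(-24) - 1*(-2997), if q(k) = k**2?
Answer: 2709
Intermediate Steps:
P(M) = 12*M (P(M) = (3 + (-3)**2)*M = (3 + 9)*M = 12*M)
P(-24) - 1*(-2997) = 12*(-24) - 1*(-2997) = -288 + 2997 = 2709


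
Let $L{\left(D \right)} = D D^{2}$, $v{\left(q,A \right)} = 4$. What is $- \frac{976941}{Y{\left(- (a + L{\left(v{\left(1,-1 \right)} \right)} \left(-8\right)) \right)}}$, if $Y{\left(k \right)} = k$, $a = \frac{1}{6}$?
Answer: $- \frac{5861646}{3071} \approx -1908.7$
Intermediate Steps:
$a = \frac{1}{6} \approx 0.16667$
$L{\left(D \right)} = D^{3}$
$- \frac{976941}{Y{\left(- (a + L{\left(v{\left(1,-1 \right)} \right)} \left(-8\right)) \right)}} = - \frac{976941}{\left(-1\right) \left(\frac{1}{6} + 4^{3} \left(-8\right)\right)} = - \frac{976941}{\left(-1\right) \left(\frac{1}{6} + 64 \left(-8\right)\right)} = - \frac{976941}{\left(-1\right) \left(\frac{1}{6} - 512\right)} = - \frac{976941}{\left(-1\right) \left(- \frac{3071}{6}\right)} = - \frac{976941}{\frac{3071}{6}} = \left(-976941\right) \frac{6}{3071} = - \frac{5861646}{3071}$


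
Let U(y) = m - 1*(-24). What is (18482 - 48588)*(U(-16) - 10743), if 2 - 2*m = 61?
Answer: 323594341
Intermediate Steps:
m = -59/2 (m = 1 - ½*61 = 1 - 61/2 = -59/2 ≈ -29.500)
U(y) = -11/2 (U(y) = -59/2 - 1*(-24) = -59/2 + 24 = -11/2)
(18482 - 48588)*(U(-16) - 10743) = (18482 - 48588)*(-11/2 - 10743) = -30106*(-21497/2) = 323594341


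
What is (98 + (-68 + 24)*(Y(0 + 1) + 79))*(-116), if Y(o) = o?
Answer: 396952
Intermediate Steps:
(98 + (-68 + 24)*(Y(0 + 1) + 79))*(-116) = (98 + (-68 + 24)*((0 + 1) + 79))*(-116) = (98 - 44*(1 + 79))*(-116) = (98 - 44*80)*(-116) = (98 - 3520)*(-116) = -3422*(-116) = 396952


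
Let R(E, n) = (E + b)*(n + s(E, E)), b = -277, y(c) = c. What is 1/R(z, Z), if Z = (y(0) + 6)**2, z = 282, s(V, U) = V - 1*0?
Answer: 1/1590 ≈ 0.00062893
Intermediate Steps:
s(V, U) = V (s(V, U) = V + 0 = V)
Z = 36 (Z = (0 + 6)**2 = 6**2 = 36)
R(E, n) = (-277 + E)*(E + n) (R(E, n) = (E - 277)*(n + E) = (-277 + E)*(E + n))
1/R(z, Z) = 1/(282**2 - 277*282 - 277*36 + 282*36) = 1/(79524 - 78114 - 9972 + 10152) = 1/1590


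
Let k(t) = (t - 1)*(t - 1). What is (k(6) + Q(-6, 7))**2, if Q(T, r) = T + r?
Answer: 676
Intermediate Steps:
k(t) = (-1 + t)**2 (k(t) = (-1 + t)*(-1 + t) = (-1 + t)**2)
(k(6) + Q(-6, 7))**2 = ((-1 + 6)**2 + (-6 + 7))**2 = (5**2 + 1)**2 = (25 + 1)**2 = 26**2 = 676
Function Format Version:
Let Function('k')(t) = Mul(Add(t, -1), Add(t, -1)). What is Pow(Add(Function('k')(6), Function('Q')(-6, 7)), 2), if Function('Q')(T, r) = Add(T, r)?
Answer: 676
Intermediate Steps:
Function('k')(t) = Pow(Add(-1, t), 2) (Function('k')(t) = Mul(Add(-1, t), Add(-1, t)) = Pow(Add(-1, t), 2))
Pow(Add(Function('k')(6), Function('Q')(-6, 7)), 2) = Pow(Add(Pow(Add(-1, 6), 2), Add(-6, 7)), 2) = Pow(Add(Pow(5, 2), 1), 2) = Pow(Add(25, 1), 2) = Pow(26, 2) = 676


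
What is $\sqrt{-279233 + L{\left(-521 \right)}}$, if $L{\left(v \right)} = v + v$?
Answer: $5 i \sqrt{11211} \approx 529.41 i$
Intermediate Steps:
$L{\left(v \right)} = 2 v$
$\sqrt{-279233 + L{\left(-521 \right)}} = \sqrt{-279233 + 2 \left(-521\right)} = \sqrt{-279233 - 1042} = \sqrt{-280275} = 5 i \sqrt{11211}$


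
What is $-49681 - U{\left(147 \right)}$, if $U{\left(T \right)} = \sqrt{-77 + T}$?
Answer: $-49681 - \sqrt{70} \approx -49689.0$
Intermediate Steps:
$-49681 - U{\left(147 \right)} = -49681 - \sqrt{-77 + 147} = -49681 - \sqrt{70}$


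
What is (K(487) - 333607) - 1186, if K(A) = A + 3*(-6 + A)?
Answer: -332863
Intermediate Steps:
K(A) = -18 + 4*A (K(A) = A + (-18 + 3*A) = -18 + 4*A)
(K(487) - 333607) - 1186 = ((-18 + 4*487) - 333607) - 1186 = ((-18 + 1948) - 333607) - 1186 = (1930 - 333607) - 1186 = -331677 - 1186 = -332863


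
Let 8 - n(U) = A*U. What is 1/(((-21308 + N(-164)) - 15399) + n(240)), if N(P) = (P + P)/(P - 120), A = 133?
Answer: -71/4871867 ≈ -1.4573e-5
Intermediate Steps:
N(P) = 2*P/(-120 + P) (N(P) = (2*P)/(-120 + P) = 2*P/(-120 + P))
n(U) = 8 - 133*U
1/(((-21308 + N(-164)) - 15399) + n(240)) = 1/(((-21308 + 2*(-164)/(-120 - 164)) - 15399) + (8 - 133*240)) = 1/(((-21308 + 2*(-164)/(-284)) - 15399) + (8 - 31920)) = 1/(((-21308 + 2*(-164)*(-1/284)) - 15399) - 31912) = 1/(((-21308 + 82/71) - 15399) - 31912) = 1/((-1512786/71 - 15399) - 31912) = 1/(-2606115/71 - 31912) = 1/(-4871867/71) = -71/4871867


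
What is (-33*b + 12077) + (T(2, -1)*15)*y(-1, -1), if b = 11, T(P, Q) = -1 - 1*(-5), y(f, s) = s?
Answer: 11654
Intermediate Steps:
T(P, Q) = 4 (T(P, Q) = -1 + 5 = 4)
(-33*b + 12077) + (T(2, -1)*15)*y(-1, -1) = (-33*11 + 12077) + (4*15)*(-1) = (-363 + 12077) + 60*(-1) = 11714 - 60 = 11654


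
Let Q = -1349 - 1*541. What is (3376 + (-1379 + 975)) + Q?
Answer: 1082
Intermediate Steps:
Q = -1890 (Q = -1349 - 541 = -1890)
(3376 + (-1379 + 975)) + Q = (3376 + (-1379 + 975)) - 1890 = (3376 - 404) - 1890 = 2972 - 1890 = 1082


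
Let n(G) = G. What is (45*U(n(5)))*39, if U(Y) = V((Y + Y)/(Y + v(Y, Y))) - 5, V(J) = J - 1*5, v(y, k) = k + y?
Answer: -16380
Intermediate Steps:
V(J) = -5 + J (V(J) = J - 5 = -5 + J)
U(Y) = -28/3 (U(Y) = (-5 + (Y + Y)/(Y + (Y + Y))) - 5 = (-5 + (2*Y)/(Y + 2*Y)) - 5 = (-5 + (2*Y)/((3*Y))) - 5 = (-5 + (2*Y)*(1/(3*Y))) - 5 = (-5 + 2/3) - 5 = -13/3 - 5 = -28/3)
(45*U(n(5)))*39 = (45*(-28/3))*39 = -420*39 = -16380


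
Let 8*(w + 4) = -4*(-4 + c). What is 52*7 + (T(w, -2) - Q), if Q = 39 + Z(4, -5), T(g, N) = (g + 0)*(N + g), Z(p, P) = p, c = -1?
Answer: 1305/4 ≈ 326.25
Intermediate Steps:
w = -3/2 (w = -4 + (-4*(-4 - 1))/8 = -4 + (-4*(-5))/8 = -4 + (1/8)*20 = -4 + 5/2 = -3/2 ≈ -1.5000)
T(g, N) = g*(N + g)
Q = 43 (Q = 39 + 4 = 43)
52*7 + (T(w, -2) - Q) = 52*7 + (-3*(-2 - 3/2)/2 - 1*43) = 364 + (-3/2*(-7/2) - 43) = 364 + (21/4 - 43) = 364 - 151/4 = 1305/4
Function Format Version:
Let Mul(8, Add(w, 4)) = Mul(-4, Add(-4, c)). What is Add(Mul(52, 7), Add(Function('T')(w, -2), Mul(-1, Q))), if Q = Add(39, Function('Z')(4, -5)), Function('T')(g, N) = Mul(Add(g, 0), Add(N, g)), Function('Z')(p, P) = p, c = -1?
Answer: Rational(1305, 4) ≈ 326.25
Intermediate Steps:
w = Rational(-3, 2) (w = Add(-4, Mul(Rational(1, 8), Mul(-4, Add(-4, -1)))) = Add(-4, Mul(Rational(1, 8), Mul(-4, -5))) = Add(-4, Mul(Rational(1, 8), 20)) = Add(-4, Rational(5, 2)) = Rational(-3, 2) ≈ -1.5000)
Function('T')(g, N) = Mul(g, Add(N, g))
Q = 43 (Q = Add(39, 4) = 43)
Add(Mul(52, 7), Add(Function('T')(w, -2), Mul(-1, Q))) = Add(Mul(52, 7), Add(Mul(Rational(-3, 2), Add(-2, Rational(-3, 2))), Mul(-1, 43))) = Add(364, Add(Mul(Rational(-3, 2), Rational(-7, 2)), -43)) = Add(364, Add(Rational(21, 4), -43)) = Add(364, Rational(-151, 4)) = Rational(1305, 4)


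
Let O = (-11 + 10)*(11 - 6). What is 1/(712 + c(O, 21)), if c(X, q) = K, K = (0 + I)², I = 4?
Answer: 1/728 ≈ 0.0013736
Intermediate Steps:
O = -5 (O = -1*5 = -5)
K = 16 (K = (0 + 4)² = 4² = 16)
c(X, q) = 16
1/(712 + c(O, 21)) = 1/(712 + 16) = 1/728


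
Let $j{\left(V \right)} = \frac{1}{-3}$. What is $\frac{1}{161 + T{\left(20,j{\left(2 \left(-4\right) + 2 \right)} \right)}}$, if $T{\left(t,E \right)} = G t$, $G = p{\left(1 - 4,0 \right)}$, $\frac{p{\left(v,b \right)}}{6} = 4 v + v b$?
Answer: $- \frac{1}{1279} \approx -0.00078186$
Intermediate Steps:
$p{\left(v,b \right)} = 24 v + 6 b v$ ($p{\left(v,b \right)} = 6 \left(4 v + v b\right) = 6 \left(4 v + b v\right) = 24 v + 6 b v$)
$G = -72$ ($G = 6 \left(1 - 4\right) \left(4 + 0\right) = 6 \left(-3\right) 4 = -72$)
$j{\left(V \right)} = - \frac{1}{3}$
$T{\left(t,E \right)} = - 72 t$
$\frac{1}{161 + T{\left(20,j{\left(2 \left(-4\right) + 2 \right)} \right)}} = \frac{1}{161 - 1440} = \frac{1}{-1279} = - \frac{1}{1279}$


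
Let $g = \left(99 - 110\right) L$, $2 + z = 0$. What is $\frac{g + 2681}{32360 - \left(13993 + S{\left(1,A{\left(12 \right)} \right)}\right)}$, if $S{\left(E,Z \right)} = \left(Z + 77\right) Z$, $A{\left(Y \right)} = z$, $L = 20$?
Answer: $\frac{2461}{18517} \approx 0.13291$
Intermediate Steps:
$z = -2$ ($z = -2 + 0 = -2$)
$A{\left(Y \right)} = -2$
$S{\left(E,Z \right)} = Z \left(77 + Z\right)$ ($S{\left(E,Z \right)} = \left(77 + Z\right) Z = Z \left(77 + Z\right)$)
$g = -220$ ($g = \left(99 - 110\right) 20 = \left(-11\right) 20 = -220$)
$\frac{g + 2681}{32360 - \left(13993 + S{\left(1,A{\left(12 \right)} \right)}\right)} = \frac{-220 + 2681}{32360 - \left(13993 - 2 \left(77 - 2\right)\right)} = \frac{2461}{32360 - \left(13993 - 150\right)} = \frac{2461}{32360 - 13843} = \frac{2461}{18517}$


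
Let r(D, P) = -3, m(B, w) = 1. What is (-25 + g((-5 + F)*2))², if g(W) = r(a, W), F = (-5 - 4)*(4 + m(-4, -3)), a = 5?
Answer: 784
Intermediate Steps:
F = -45 (F = (-5 - 4)*(4 + 1) = -9*5 = -45)
g(W) = -3
(-25 + g((-5 + F)*2))² = (-25 - 3)² = (-28)² = 784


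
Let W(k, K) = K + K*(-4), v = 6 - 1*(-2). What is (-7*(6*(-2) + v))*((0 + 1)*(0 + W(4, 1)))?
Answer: -84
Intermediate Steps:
v = 8 (v = 6 + 2 = 8)
W(k, K) = -3*K (W(k, K) = K - 4*K = -3*K)
(-7*(6*(-2) + v))*((0 + 1)*(0 + W(4, 1))) = (-7*(6*(-2) + 8))*((0 + 1)*(0 - 3*1)) = (-7*(-12 + 8))*(1*(0 - 3)) = (-7*(-4))*(1*(-3)) = 28*(-3) = -84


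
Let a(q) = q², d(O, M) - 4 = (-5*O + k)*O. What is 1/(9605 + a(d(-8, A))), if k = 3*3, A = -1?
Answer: 1/160149 ≈ 6.2442e-6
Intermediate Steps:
k = 9
d(O, M) = 4 + O*(9 - 5*O) (d(O, M) = 4 + (-5*O + 9)*O = 4 + (9 - 5*O)*O = 4 + O*(9 - 5*O))
1/(9605 + a(d(-8, A))) = 1/(9605 + (4 - 5*(-8)² + 9*(-8))²) = 1/(9605 + (4 - 5*64 - 72)²) = 1/(9605 + (4 - 320 - 72)²) = 1/(9605 + (-388)²) = 1/(9605 + 150544) = 1/160149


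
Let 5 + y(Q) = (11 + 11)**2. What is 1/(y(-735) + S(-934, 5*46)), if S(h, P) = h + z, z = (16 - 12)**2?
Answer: -1/439 ≈ -0.0022779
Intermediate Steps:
y(Q) = 479 (y(Q) = -5 + (11 + 11)**2 = -5 + 22**2 = -5 + 484 = 479)
z = 16 (z = 4**2 = 16)
S(h, P) = 16 + h (S(h, P) = h + 16 = 16 + h)
1/(y(-735) + S(-934, 5*46)) = 1/(479 + (16 - 934)) = 1/(479 - 918) = 1/(-439) = -1/439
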